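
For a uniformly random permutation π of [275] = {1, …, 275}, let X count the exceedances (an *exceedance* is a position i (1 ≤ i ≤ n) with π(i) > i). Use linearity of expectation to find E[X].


Write X = Σ_{i=1}^{275} X_i, where X_i = 1_{π(i) > i}.
For each fixed i, π(i) is uniform over {1, …, 275} (marginal of a uniform permutation), so P[π(i) > i] = (n − i)/n. Summing: Σ_{i=1}^{275} (n − i)/n = (0 + 1 + … + 274)/275 = 275(275 − 1)/(2·275) = (275 − 1)/2.
Hence E[X] = Σ_{i=1}^{275} (275 − i)/275 = 137 ≈ 137.000000.

E[X] = 137 = 137.000000.


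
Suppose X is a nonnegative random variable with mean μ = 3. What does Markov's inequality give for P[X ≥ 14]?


μ = E[X] = 3, a = 14.
Markov: P[X ≥ 14] ≤ μ/a = (3)/14 = 3/14.
Numerically: ≈ 0.214.
(Since a = 14 > μ = 3.000, the bound 3/14 is < 1 and informative.)

P[X ≥ 14] ≤ 3/14 ≈ 0.214.


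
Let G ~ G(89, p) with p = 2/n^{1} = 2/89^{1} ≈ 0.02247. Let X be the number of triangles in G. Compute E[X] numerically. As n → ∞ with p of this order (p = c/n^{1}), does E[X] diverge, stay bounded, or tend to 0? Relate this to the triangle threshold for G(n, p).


Number of potential triangles: C(89, 3) = 113564.
Each occurs with probability p³ ≈ (0.02247)³ ≈ 1.134802e-05.
By linearity: E[X] = C(89, 3)·p³ ≈ 113564 · 1.134802e-05 ≈ 1.2887.
Here α = 1, so p = 2/n is exactly at the triangle threshold p ~ 1/n. Asymptotically E[X] → c³/6 = 2³/6 = 4/3 ≈ 1.3333, a bounded constant. In this regime the triangle count is asymptotically Poisson(c³/6).

E[X] ≈ 1.2887; in regime p = Θ(1/n^{1}) E[X] stays bounded (at the triangle threshold p ~ 1/n).


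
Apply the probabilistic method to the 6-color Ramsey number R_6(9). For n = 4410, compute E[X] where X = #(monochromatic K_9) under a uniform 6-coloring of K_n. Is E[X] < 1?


E[X] = C(4410, 9) · 6^{1 − 36} = 1724394906266704102180823710 · 6^{−35} = 1724394906266704102180823710/1719070799748422591028658176.
As a reduced fraction: E[X] = 862197453133352051090411855/859535399874211295514329088 ≈ 1.00310.
Is E[X] < 1? NO.
Since E[X] ≥ 1, the first-moment bound is inconclusive at n = 4410; it does NOT by itself certify R_6(9) > 4410.

E[X] = 862197453133352051090411855/859535399874211295514329088 ≈ 1.00310; E[X] ≥ 1; first-moment method inconclusive here.


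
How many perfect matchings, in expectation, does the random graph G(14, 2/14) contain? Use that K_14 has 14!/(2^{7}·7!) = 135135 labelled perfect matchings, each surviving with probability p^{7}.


K_14 has 14!/(2^{7}·7!) = 135135 labelled perfect matchings.
For each such perfect matching H, let X_H = 1 if all 7 edges of H are present in G. Then P[X_H = 1] = p^{7} = (1/7)^{7} = 1/823543.
By linearity of expectation: E[X] = Σ_H E[X_H] = 135135 · p^{7} = 135135 · 1/823543 = 19305/117649.
Numerically: E[X] ≈ 0.164.

E[X] = 135135 · (1/7)^{7} = 19305/117649 ≈ 0.164.


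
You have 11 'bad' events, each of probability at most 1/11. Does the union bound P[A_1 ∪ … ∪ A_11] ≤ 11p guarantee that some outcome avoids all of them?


Union bound: P[∪_{i=1}^{11} A_i] ≤ Σ_i P[A_i] ≤ 11·p = 11·(1/11) = 1.
Numerically: 1 ≈ 1.000.
Is 1 < 1? NO.
Since the bound 1 is ≥ 1, the union bound is uninformative here; it does NOT by itself certify existence.

11·p = 1 ≈ 1.000; existence NOT certified by the union bound.


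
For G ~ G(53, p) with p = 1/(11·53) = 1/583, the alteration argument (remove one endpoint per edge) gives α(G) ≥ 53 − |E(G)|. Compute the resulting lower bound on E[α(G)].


E[|E(G)|] = C(53, 2)·p = 1378 · (1/583) = 26/11.
E[α(G)] ≥ n − E[|E(G)|] = 53 − 26/11 = 557/11.
Numerically: ≈ 50.6364.
(This is only a lower bound; the true E[α(G)] may be larger.)

E[α(G)] ≥ 557/11 ≈ 50.6364.


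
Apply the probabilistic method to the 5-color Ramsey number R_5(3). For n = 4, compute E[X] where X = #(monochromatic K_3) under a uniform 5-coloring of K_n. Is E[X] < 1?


E[X] = C(4, 3) · 5^{1 − 3} = 4 · 5^{−2} = 4/25.
As a reduced fraction: E[X] = 4/25 ≈ 0.160.
Is E[X] < 1? YES.
Since E[X] < 1, there exists a 5-coloring of K_{4} with no monochromatic K_3; hence R_5(3) > 4.

E[X] = 4/25 ≈ 0.160; E[X] < 1, so R_5(3) > 4.


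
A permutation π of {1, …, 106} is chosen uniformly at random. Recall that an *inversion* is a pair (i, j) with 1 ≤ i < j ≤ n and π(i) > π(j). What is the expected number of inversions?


Write X = Σ X_I over the C(106, 2) = 5565 pairs i < j, with X_I the indicator of one inversion.
There are 5565 indicators.
For each fixed pair i < j, the values π(i) and π(j) are two distinct elements of {1, …, 106} in uniformly random order; by symmetry P[π(i) > π(j)] = 1/2.
By linearity: E[X] = 5565 · (1/2) = C(106, 2) · (1/2) = 5565/2 = 5565/2 ≈ 2782.5000.

E[X] = 5565/2 = 2782.5000.


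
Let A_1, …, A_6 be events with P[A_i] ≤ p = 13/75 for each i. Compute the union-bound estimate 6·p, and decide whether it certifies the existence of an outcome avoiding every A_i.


Union bound: P[∪_{i=1}^{6} A_i] ≤ Σ_i P[A_i] ≤ 6·p = 6·(13/75) = 26/25.
Numerically: 26/25 ≈ 1.040.
Is 26/25 < 1? NO.
Since the bound 26/25 is ≥ 1, the union bound is uninformative here; it does NOT by itself certify existence.

6·p = 26/25 ≈ 1.040; existence NOT certified by the union bound.


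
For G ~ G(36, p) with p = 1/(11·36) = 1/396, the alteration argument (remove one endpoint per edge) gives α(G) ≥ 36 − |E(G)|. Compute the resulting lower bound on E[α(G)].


E[|E(G)|] = C(36, 2)·p = 630 · (1/396) = 35/22.
E[α(G)] ≥ n − E[|E(G)|] = 36 − 35/22 = 757/22.
Numerically: ≈ 34.409.
(This is only a lower bound; the true E[α(G)] may be larger.)

E[α(G)] ≥ 757/22 ≈ 34.409.


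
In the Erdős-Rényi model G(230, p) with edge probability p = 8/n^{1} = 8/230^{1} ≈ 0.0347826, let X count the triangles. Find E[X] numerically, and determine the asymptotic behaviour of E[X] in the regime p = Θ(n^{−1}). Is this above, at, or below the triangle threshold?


Number of potential triangles: C(230, 3) = 2001460.
Each occurs with probability p³ ≈ (0.0347826)³ ≈ 4.20810389e-05.
By linearity: E[X] = C(230, 3)·p³ ≈ 2001460 · 4.20810389e-05 ≈ 84.223516.
Here α = 1, so p = 8/n is exactly at the triangle threshold p ~ 1/n. Asymptotically E[X] → c³/6 = 8³/6 = 256/3 ≈ 85.333333, a bounded constant. In this regime the triangle count is asymptotically Poisson(c³/6).

E[X] ≈ 84.223516; in regime p = Θ(1/n^{1}) E[X] stays bounded (at the triangle threshold p ~ 1/n).


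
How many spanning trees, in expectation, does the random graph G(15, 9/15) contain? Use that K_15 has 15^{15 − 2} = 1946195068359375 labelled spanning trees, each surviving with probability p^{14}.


K_15 has 15^{15 − 2} = 1946195068359375 labelled spanning trees.
For each such spanning tree H, let X_H = 1 if all 14 edges of H are present in G. Then P[X_H = 1] = p^{14} = (3/5)^{14} = 4782969/6103515625.
By linearity of expectation: E[X] = Σ_H E[X_H] = 1946195068359375 · p^{14} = 1946195068359375 · 4782969/6103515625 = 7625597484987/5.
Numerically: E[X] ≈ 1.525e+12.

E[X] = 1946195068359375 · (3/5)^{14} = 7625597484987/5 ≈ 1.525e+12.


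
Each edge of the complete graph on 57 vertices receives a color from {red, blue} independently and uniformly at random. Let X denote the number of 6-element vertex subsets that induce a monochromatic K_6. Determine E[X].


Let X = Σ_S X_S over the C(57, 6) = 36288252 subsets S of size 6, where X_S = 1 if the K_6 on S is monochromatic.
For a fixed S, the K_6 on S has C(6, 2) = 15 edges. P[all 15 edges red] = (1/2)^15, and likewise for blue, so P[monochromatic] = 2·(1/2)^15 = 2^{1 − 15} = 1/16384.
Summing: E[X] = C(57, 6) · 2^{1 − 15} = 36288252 · 1/16384 = 9072063/4096.
Numerically: E[X] ≈ 2214.8591.

E[X] = C(57,6)·2^(1−C(6,2)) = 9072063/4096 ≈ 2214.8591.


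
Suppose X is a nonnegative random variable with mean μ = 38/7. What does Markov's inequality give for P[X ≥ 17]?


μ = E[X] = 38/7, a = 17.
Markov: P[X ≥ 17] ≤ μ/a = (38/7)/17 = 38/119.
Numerically: ≈ 0.31933.
(Since a = 17 > μ = 5.42857, the bound 38/119 is < 1 and informative.)

P[X ≥ 17] ≤ 38/119 ≈ 0.31933.


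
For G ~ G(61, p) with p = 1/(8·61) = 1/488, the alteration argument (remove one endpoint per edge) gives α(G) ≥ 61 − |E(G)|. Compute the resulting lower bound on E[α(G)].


E[|E(G)|] = C(61, 2)·p = 1830 · (1/488) = 15/4.
E[α(G)] ≥ n − E[|E(G)|] = 61 − 15/4 = 229/4.
Numerically: ≈ 57.250.
(This is only a lower bound; the true E[α(G)] may be larger.)

E[α(G)] ≥ 229/4 ≈ 57.250.


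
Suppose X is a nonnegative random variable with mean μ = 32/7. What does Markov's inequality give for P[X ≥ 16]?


μ = E[X] = 32/7, a = 16.
Markov: P[X ≥ 16] ≤ μ/a = (32/7)/16 = 2/7.
Numerically: ≈ 0.28571.
(Since a = 16 > μ = 4.57143, the bound 2/7 is < 1 and informative.)

P[X ≥ 16] ≤ 2/7 ≈ 0.28571.


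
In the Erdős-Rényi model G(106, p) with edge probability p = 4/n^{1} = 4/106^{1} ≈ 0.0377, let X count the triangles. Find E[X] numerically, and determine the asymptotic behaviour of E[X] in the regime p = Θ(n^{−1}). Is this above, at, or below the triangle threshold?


Number of potential triangles: C(106, 3) = 192920.
Each occurs with probability p³ ≈ (0.0377)³ ≈ 5.37356e-05.
By linearity: E[X] = C(106, 3)·p³ ≈ 192920 · 5.37356e-05 ≈ 10.367.
Here α = 1, so p = 4/n is exactly at the triangle threshold p ~ 1/n. Asymptotically E[X] → c³/6 = 4³/6 = 32/3 ≈ 10.667, a bounded constant. In this regime the triangle count is asymptotically Poisson(c³/6).

E[X] ≈ 10.367; in regime p = Θ(1/n^{1}) E[X] stays bounded (at the triangle threshold p ~ 1/n).


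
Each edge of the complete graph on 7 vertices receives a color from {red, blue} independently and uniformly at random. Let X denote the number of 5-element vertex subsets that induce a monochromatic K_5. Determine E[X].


Let X = Σ_S X_S over the C(7, 5) = 21 subsets S of size 5, where X_S = 1 if the K_5 on S is monochromatic.
For a fixed S, the K_5 on S has C(5, 2) = 10 edges. P[all 10 edges red] = (1/2)^10, and likewise for blue, so P[monochromatic] = 2·(1/2)^10 = 2^{1 − 10} = 1/512.
By linearity of expectation: E[X] = C(7, 5) · 2^{1 − 10} = 21 · 1/512 = 21/512.
Numerically: E[X] ≈ 0.041.

E[X] = C(7,5)·2^(1−C(5,2)) = 21/512 ≈ 0.041.


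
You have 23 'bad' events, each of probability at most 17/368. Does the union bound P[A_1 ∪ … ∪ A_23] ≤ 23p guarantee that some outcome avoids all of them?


Union bound: P[∪_{i=1}^{23} A_i] ≤ Σ_i P[A_i] ≤ 23·p = 23·(17/368) = 17/16.
Numerically: 17/16 ≈ 1.0625000.
Is 17/16 < 1? NO.
Since the bound 17/16 is ≥ 1, the union bound is uninformative here; it does NOT by itself certify existence.

23·p = 17/16 ≈ 1.0625000; existence NOT certified by the union bound.


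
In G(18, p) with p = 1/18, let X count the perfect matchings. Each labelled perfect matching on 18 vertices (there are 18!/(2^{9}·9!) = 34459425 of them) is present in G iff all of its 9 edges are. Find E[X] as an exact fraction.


K_18 has 18!/(2^{9}·9!) = 34459425 labelled perfect matchings.
For each such perfect matching H, let X_H = 1 if all 9 edges of H are present in G. Then P[X_H = 1] = p^{9} = (1/18)^{9} = 1/198359290368.
By linearity of expectation: E[X] = Σ_H E[X_H] = 34459425 · p^{9} = 34459425 · 1/198359290368 = 425425/2448880128.
Numerically: E[X] ≈ 0.000173722.

E[X] = 34459425 · (1/18)^{9} = 425425/2448880128 ≈ 0.000173722.


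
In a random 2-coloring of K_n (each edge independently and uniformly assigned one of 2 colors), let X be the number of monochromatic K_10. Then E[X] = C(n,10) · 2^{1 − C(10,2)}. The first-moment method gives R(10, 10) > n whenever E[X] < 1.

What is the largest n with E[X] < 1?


We need C(n, 10) · 2^{1 − 45} < 1, i.e. C(n, 10) < 2^{45 − 1} = 17592186044416.
Check values of n near the boundary:
  n = 95: C(95, 10) = 10104934117421; 10104934117421 < 17592186044416? YES
  n = 96: C(96, 10) = 11279926456656; 11279926456656 < 17592186044416? YES
  n = 97: C(97, 10) = 12576469727536; 12576469727536 < 17592186044416? YES
  n = 98: C(98, 10) = 14005614014756; 14005614014756 < 17592186044416? YES
  n = 99: C(99, 10) = 15579278510796; 15579278510796 < 17592186044416? YES
  n = 100: C(100, 10) = 17310309456440; 17310309456440 < 17592186044416? YES
  n = 101: C(101, 10) = 19212541264840; 19212541264840 < 17592186044416? NO
  n = 102: C(102, 10) = 21300860967540; 21300860967540 < 17592186044416? NO
The largest n with C(n, 10) < 17592186044416 is n = 100 (where E[X] = 2163788682055/2199023255552 ≈ 0.9839772). Hence R(10, 10) > 100, i.e. R(10, 10) ≥ 101.

Largest n = 100; hence R(10, 10) > 100.


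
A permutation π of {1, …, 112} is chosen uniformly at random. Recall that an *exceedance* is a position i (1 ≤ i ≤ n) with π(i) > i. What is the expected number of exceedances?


Write X = Σ_{i=1}^{112} X_i, where X_i = 1_{π(i) > i}.
For each fixed i, π(i) is uniform over {1, …, 112} (marginal of a uniform permutation), so P[π(i) > i] = (n − i)/n. Summing: Σ_{i=1}^{112} (n − i)/n = (0 + 1 + … + 111)/112 = 112(112 − 1)/(2·112) = (112 − 1)/2.
Hence E[X] = Σ_{i=1}^{112} (112 − i)/112 = 111/2 ≈ 55.50000.

E[X] = 111/2 = 55.50000.


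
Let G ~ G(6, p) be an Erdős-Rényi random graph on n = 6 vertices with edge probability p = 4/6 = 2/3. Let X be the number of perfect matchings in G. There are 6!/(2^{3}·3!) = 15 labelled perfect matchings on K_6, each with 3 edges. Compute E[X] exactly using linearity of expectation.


K_6 has 6!/(2^{3}·3!) = 15 labelled perfect matchings.
For each such perfect matching H, let X_H = 1 if all 3 edges of H are present in G. Then P[X_H = 1] = p^{3} = (2/3)^{3} = 8/27.
By linearity of expectation: E[X] = Σ_H E[X_H] = 15 · p^{3} = 15 · 8/27 = 40/9.
Numerically: E[X] ≈ 4.4444.

E[X] = 15 · (2/3)^{3} = 40/9 ≈ 4.4444.


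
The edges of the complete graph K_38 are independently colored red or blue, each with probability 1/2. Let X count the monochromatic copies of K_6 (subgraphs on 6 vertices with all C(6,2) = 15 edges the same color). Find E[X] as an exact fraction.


Let X = Σ_S X_S over the C(38, 6) = 2760681 subsets S of size 6, where X_S = 1 if the K_6 on S is monochromatic.
For a fixed S, the K_6 on S has C(6, 2) = 15 edges. P[all 15 edges red] = (1/2)^15, and likewise for blue, so P[monochromatic] = 2·(1/2)^15 = 2^{1 − 15} = 1/16384.
Summing: E[X] = C(38, 6) · 2^{1 − 15} = 2760681 · 1/16384 = 2760681/16384.
Numerically: E[X] ≈ 168.4986.

E[X] = C(38,6)·2^(1−C(6,2)) = 2760681/16384 ≈ 168.4986.


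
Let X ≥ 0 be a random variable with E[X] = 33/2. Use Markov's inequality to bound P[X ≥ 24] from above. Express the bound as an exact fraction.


μ = E[X] = 33/2, a = 24.
Markov: P[X ≥ 24] ≤ μ/a = (33/2)/24 = 11/16.
Numerically: ≈ 0.6875.
(Since a = 24 > μ = 16.5000, the bound 11/16 is < 1 and informative.)

P[X ≥ 24] ≤ 11/16 ≈ 0.6875.


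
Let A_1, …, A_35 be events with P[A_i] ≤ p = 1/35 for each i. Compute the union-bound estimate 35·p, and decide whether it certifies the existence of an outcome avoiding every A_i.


Union bound: P[∪_{i=1}^{35} A_i] ≤ Σ_i P[A_i] ≤ 35·p = 35·(1/35) = 1.
Numerically: 1 ≈ 1.000000.
Is 1 < 1? NO.
Since the bound 1 is ≥ 1, the union bound is uninformative here; it does NOT by itself certify existence.

35·p = 1 ≈ 1.000000; existence NOT certified by the union bound.


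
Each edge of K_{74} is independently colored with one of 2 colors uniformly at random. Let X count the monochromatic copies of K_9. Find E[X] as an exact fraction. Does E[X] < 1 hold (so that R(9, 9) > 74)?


E[X] = C(74, 9) · 2^{1 − 36} = 110524147514 · 2^{−35} = 110524147514/34359738368.
As a reduced fraction: E[X] = 55262073757/17179869184 ≈ 3.2167.
Is E[X] < 1? NO.
Since E[X] ≥ 1, the first-moment bound is inconclusive at n = 74; it does NOT by itself certify R(9, 9) > 74.

E[X] = 55262073757/17179869184 ≈ 3.2167; E[X] ≥ 1; first-moment method inconclusive here.


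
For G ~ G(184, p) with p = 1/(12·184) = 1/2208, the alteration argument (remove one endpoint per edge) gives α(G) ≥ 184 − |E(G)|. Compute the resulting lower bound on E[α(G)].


E[|E(G)|] = C(184, 2)·p = 16836 · (1/2208) = 61/8.
E[α(G)] ≥ n − E[|E(G)|] = 184 − 61/8 = 1411/8.
Numerically: ≈ 176.37500.
(This is only a lower bound; the true E[α(G)] may be larger.)

E[α(G)] ≥ 1411/8 ≈ 176.37500.


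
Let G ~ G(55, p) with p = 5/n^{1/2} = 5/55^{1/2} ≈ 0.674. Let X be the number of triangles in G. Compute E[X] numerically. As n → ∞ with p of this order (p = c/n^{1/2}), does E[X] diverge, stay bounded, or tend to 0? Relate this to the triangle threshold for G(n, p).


Number of potential triangles: C(55, 3) = 26235.
Each occurs with probability p³ ≈ (0.674)³ ≈ 3.06454e-01.
By linearity: E[X] = C(55, 3)·p³ ≈ 26235 · 3.06454e-01 ≈ 8039.833.
Since α = 1/2 < 1, p = c/n^{1/2} ≫ 1/n is above the triangle threshold p ~ 1/n. Asymptotically E[X] ~ (c³/6)·n^{3(1−α)} = (5³/6)·n^{1.5} → ∞; triangles are abundant w.h.p.

E[X] ≈ 8039.833; in regime p = Θ(1/n^{1/2}) E[X] diverges (above the triangle threshold p ~ 1/n).


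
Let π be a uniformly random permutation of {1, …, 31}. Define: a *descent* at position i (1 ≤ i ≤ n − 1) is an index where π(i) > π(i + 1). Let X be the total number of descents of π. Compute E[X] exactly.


Write X = Σ X_I over i = 1, …, 30, with X_I the indicator of one descent.
There are 30 indicators.
For each fixed i, the pair (π(i), π(i+1)) is a uniformly random ordered pair of distinct values from {1, …, 31}; by symmetry P[π(i) > π(i+1)] = 1/2.
By linearity: E[X] = 30 · (1/2) = (31 − 1) · (1/2) = 15 ≈ 15.0000.

E[X] = 15 = 15.0000.


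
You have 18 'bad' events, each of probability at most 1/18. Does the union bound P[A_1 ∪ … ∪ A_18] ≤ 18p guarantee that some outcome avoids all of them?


Union bound: P[∪_{i=1}^{18} A_i] ≤ Σ_i P[A_i] ≤ 18·p = 18·(1/18) = 1.
Numerically: 1 ≈ 1.0000.
Is 1 < 1? NO.
Since the bound 1 is ≥ 1, the union bound is uninformative here; it does NOT by itself certify existence.

18·p = 1 ≈ 1.0000; existence NOT certified by the union bound.


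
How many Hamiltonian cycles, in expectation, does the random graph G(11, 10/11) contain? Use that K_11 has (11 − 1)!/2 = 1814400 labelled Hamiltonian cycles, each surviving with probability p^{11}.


K_11 has (11 − 1)!/2 = 1814400 labelled Hamiltonian cycles.
For each such Hamiltonian cycle H, let X_H = 1 if all 11 edges of H are present in G. Then P[X_H = 1] = p^{11} = (10/11)^{11} = 100000000000/285311670611.
By linearity of expectation: E[X] = Σ_H E[X_H] = 1814400 · p^{11} = 1814400 · 100000000000/285311670611 = 181440000000000000/285311670611.
Numerically: E[X] ≈ 6.359e+05.

E[X] = 1814400 · (10/11)^{11} = 181440000000000000/285311670611 ≈ 6.359e+05.


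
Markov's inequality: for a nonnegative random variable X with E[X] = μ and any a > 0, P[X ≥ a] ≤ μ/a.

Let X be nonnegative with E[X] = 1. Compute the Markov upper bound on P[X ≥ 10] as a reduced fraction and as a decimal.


μ = E[X] = 1, a = 10.
Markov: P[X ≥ 10] ≤ μ/a = (1)/10 = 1/10.
Numerically: ≈ 0.10000.
(Since a = 10 > μ = 1.00000, the bound 1/10 is < 1 and informative.)

P[X ≥ 10] ≤ 1/10 ≈ 0.10000.


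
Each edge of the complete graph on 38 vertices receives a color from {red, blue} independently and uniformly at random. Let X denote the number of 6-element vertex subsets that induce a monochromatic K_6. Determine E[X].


Let X = Σ_S X_S over the C(38, 6) = 2760681 subsets S of size 6, where X_S = 1 if the K_6 on S is monochromatic.
For a fixed S, the K_6 on S has C(6, 2) = 15 edges. P[all 15 edges red] = (1/2)^15, and likewise for blue, so P[monochromatic] = 2·(1/2)^15 = 2^{1 − 15} = 1/16384.
By linearity: E[X] = C(38, 6) · 2^{1 − 15} = 2760681 · 1/16384 = 2760681/16384.
Numerically: E[X] ≈ 168.4986.

E[X] = C(38,6)·2^(1−C(6,2)) = 2760681/16384 ≈ 168.4986.


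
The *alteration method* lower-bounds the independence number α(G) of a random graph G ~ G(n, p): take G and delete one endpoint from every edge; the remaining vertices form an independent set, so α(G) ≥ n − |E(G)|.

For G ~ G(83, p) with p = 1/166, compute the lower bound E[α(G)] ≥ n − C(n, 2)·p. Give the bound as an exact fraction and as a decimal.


E[|E(G)|] = C(83, 2)·p = 3403 · (1/166) = 41/2.
E[α(G)] ≥ n − E[|E(G)|] = 83 − 41/2 = 125/2.
Numerically: ≈ 62.50000.
(This is only a lower bound; the true E[α(G)] may be larger.)

E[α(G)] ≥ 125/2 ≈ 62.50000.


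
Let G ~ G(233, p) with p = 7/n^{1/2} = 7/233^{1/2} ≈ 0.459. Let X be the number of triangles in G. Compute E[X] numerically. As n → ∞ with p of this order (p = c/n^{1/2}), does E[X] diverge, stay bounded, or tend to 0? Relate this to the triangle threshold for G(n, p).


Number of potential triangles: C(233, 3) = 2081156.
Each occurs with probability p³ ≈ (0.459)³ ≈ 9.64407e-02.
By linearity: E[X] = C(233, 3)·p³ ≈ 2081156 · 9.64407e-02 ≈ 200708.088.
Since α = 1/2 < 1, p = c/n^{1/2} ≫ 1/n is above the triangle threshold p ~ 1/n. Asymptotically E[X] ~ (c³/6)·n^{3(1−α)} = (7³/6)·n^{1.5} → ∞; triangles are abundant w.h.p.

E[X] ≈ 200708.088; in regime p = Θ(1/n^{1/2}) E[X] diverges (above the triangle threshold p ~ 1/n).


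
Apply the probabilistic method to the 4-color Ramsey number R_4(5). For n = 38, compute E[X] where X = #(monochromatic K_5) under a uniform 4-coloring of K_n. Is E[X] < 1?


E[X] = C(38, 5) · 4^{1 − 10} = 501942 · 4^{−9} = 501942/262144.
As a reduced fraction: E[X] = 250971/131072 ≈ 1.9148.
Is E[X] < 1? NO.
Since E[X] ≥ 1, the first-moment bound is inconclusive at n = 38; it does NOT by itself certify R_4(5) > 38.

E[X] = 250971/131072 ≈ 1.9148; E[X] ≥ 1; first-moment method inconclusive here.


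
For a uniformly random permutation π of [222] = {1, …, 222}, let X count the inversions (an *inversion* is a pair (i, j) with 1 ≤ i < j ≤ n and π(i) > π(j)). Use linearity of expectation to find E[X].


Write X = Σ X_I over the C(222, 2) = 24531 pairs i < j, with X_I the indicator of one inversion.
There are 24531 indicators.
For each fixed pair i < j, the values π(i) and π(j) are two distinct elements of {1, …, 222} in uniformly random order; by symmetry P[π(i) > π(j)] = 1/2.
By linearity: E[X] = 24531 · (1/2) = C(222, 2) · (1/2) = 24531/2 = 24531/2 ≈ 12265.5000.

E[X] = 24531/2 = 12265.5000.


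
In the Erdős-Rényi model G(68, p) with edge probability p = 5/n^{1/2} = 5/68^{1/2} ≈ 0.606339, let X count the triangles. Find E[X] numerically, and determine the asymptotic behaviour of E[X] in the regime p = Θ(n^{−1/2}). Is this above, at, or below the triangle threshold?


Number of potential triangles: C(68, 3) = 50116.
Each occurs with probability p³ ≈ (0.606339)³ ≈ 2.22918773e-01.
By linearity: E[X] = C(68, 3)·p³ ≈ 50116 · 2.22918773e-01 ≈ 11171.797228.
Since α = 1/2 < 1, p = c/n^{1/2} ≫ 1/n is above the triangle threshold p ~ 1/n. Asymptotically E[X] ~ (c³/6)·n^{3(1−α)} = (5³/6)·n^{1.5} → ∞; triangles are abundant w.h.p.

E[X] ≈ 11171.797228; in regime p = Θ(1/n^{1/2}) E[X] diverges (above the triangle threshold p ~ 1/n).


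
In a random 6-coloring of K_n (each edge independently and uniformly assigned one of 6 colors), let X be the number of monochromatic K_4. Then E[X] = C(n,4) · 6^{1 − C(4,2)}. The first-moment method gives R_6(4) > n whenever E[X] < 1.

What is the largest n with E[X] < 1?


We need C(n, 4) · 6^{1 − 6} < 1, i.e. C(n, 4) < 6^{6 − 1} = 7776.
Check values of n near the boundary:
  n = 16: C(16, 4) = 1820; 1820 < 7776? YES
  n = 17: C(17, 4) = 2380; 2380 < 7776? YES
  n = 18: C(18, 4) = 3060; 3060 < 7776? YES
  n = 19: C(19, 4) = 3876; 3876 < 7776? YES
  n = 20: C(20, 4) = 4845; 4845 < 7776? YES
  n = 21: C(21, 4) = 5985; 5985 < 7776? YES
  n = 22: C(22, 4) = 7315; 7315 < 7776? YES
  n = 23: C(23, 4) = 8855; 8855 < 7776? NO
The largest n with C(n, 4) < 7776 is n = 22 (where E[X] = 7315/7776 ≈ 0.9407150). Hence R_6(4) > 22, i.e. R_6(4) ≥ 23.

Largest n = 22; hence R_6(4) > 22.


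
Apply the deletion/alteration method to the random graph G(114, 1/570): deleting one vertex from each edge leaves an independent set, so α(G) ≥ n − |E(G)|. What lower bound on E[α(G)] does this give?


E[|E(G)|] = C(114, 2)·p = 6441 · (1/570) = 113/10.
E[α(G)] ≥ n − E[|E(G)|] = 114 − 113/10 = 1027/10.
Numerically: ≈ 102.70000.
(This is only a lower bound; the true E[α(G)] may be larger.)

E[α(G)] ≥ 1027/10 ≈ 102.70000.


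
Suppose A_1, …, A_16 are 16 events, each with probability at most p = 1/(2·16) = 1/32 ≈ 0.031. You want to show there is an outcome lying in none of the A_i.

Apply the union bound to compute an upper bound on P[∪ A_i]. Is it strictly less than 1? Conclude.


Union bound: P[∪_{i=1}^{16} A_i] ≤ Σ_i P[A_i] ≤ 16·p = 16·(1/32) = 1/2.
Numerically: 1/2 ≈ 0.500.
Is 1/2 < 1? YES.
Since P[∪ A_i] ≤ 1/2 < 1, the complement has P[∩ A_i^c] ≥ 1 − 1/2 = 1/2 > 0, so some outcome avoids every A_i.

16·p = 1/2 ≈ 0.500; existence CERTIFIED by the union bound.


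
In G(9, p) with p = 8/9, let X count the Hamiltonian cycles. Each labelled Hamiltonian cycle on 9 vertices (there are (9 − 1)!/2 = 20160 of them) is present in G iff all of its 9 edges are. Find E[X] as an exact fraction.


K_9 has (9 − 1)!/2 = 20160 labelled Hamiltonian cycles.
For each such Hamiltonian cycle H, let X_H = 1 if all 9 edges of H are present in G. Then P[X_H = 1] = p^{9} = (8/9)^{9} = 134217728/387420489.
Summing the indicators: E[X] = Σ_H E[X_H] = 20160 · p^{9} = 20160 · 134217728/387420489 = 300647710720/43046721.
Numerically: E[X] ≈ 6984.22.

E[X] = 20160 · (8/9)^{9} = 300647710720/43046721 ≈ 6984.22.


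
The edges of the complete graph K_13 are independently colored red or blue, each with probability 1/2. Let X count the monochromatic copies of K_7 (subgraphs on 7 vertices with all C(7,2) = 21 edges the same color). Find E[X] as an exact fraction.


Let X = Σ_S X_S over the C(13, 7) = 1716 subsets S of size 7, where X_S = 1 if the K_7 on S is monochromatic.
For a fixed S, the K_7 on S has C(7, 2) = 21 edges. P[all 21 edges red] = (1/2)^21, and likewise for blue, so P[monochromatic] = 2·(1/2)^21 = 2^{1 − 21} = 1/1048576.
By linearity: E[X] = C(13, 7) · 2^{1 − 21} = 1716 · 1/1048576 = 429/262144.
Numerically: E[X] ≈ 0.001637.

E[X] = C(13,7)·2^(1−C(7,2)) = 429/262144 ≈ 0.001637.


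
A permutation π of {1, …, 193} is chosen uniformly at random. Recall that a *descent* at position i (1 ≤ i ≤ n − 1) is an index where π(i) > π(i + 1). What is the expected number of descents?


Write X = Σ X_I over i = 1, …, 192, with X_I the indicator of one descent.
There are 192 indicators.
For each fixed i, the pair (π(i), π(i+1)) is a uniformly random ordered pair of distinct values from {1, …, 193}; by symmetry P[π(i) > π(i+1)] = 1/2.
By linearity: E[X] = 192 · (1/2) = (193 − 1) · (1/2) = 96 ≈ 96.00000.

E[X] = 96 = 96.00000.


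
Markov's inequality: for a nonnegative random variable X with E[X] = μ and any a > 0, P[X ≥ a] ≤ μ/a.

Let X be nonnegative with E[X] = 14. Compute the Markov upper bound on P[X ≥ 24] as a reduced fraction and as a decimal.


μ = E[X] = 14, a = 24.
Markov: P[X ≥ 24] ≤ μ/a = (14)/24 = 7/12.
Numerically: ≈ 0.58333.
(Since a = 24 > μ = 14.00000, the bound 7/12 is < 1 and informative.)

P[X ≥ 24] ≤ 7/12 ≈ 0.58333.


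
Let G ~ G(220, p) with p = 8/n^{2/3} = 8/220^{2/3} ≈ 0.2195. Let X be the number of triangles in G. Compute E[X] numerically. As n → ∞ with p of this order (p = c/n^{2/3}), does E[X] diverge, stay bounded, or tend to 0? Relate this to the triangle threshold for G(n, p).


Number of potential triangles: C(220, 3) = 1750540.
Each occurs with probability p³ ≈ (0.2195)³ ≈ 1.057851e-02.
By linearity: E[X] = C(220, 3)·p³ ≈ 1750540 · 1.057851e-02 ≈ 18518.1091.
Since α = 2/3 < 1, p = c/n^{2/3} ≫ 1/n is above the triangle threshold p ~ 1/n. Asymptotically E[X] ~ (c³/6)·n^{3(1−α)} = (8³/6)·n^{1} → ∞; triangles are abundant w.h.p.

E[X] ≈ 18518.1091; in regime p = Θ(1/n^{2/3}) E[X] diverges (above the triangle threshold p ~ 1/n).


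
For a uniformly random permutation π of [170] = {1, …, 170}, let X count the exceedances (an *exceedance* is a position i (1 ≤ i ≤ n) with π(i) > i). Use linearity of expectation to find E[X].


Write X = Σ_{i=1}^{170} X_i, where X_i = 1_{π(i) > i}.
For each fixed i, π(i) is uniform over {1, …, 170} (marginal of a uniform permutation), so P[π(i) > i] = (n − i)/n. Summing: Σ_{i=1}^{170} (n − i)/n = (0 + 1 + … + 169)/170 = 170(170 − 1)/(2·170) = (170 − 1)/2.
Hence E[X] = Σ_{i=1}^{170} (170 − i)/170 = 169/2 ≈ 84.5000.

E[X] = 169/2 = 84.5000.


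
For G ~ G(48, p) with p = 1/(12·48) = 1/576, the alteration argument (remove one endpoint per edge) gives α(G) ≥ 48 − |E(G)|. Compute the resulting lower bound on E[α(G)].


E[|E(G)|] = C(48, 2)·p = 1128 · (1/576) = 47/24.
E[α(G)] ≥ n − E[|E(G)|] = 48 − 47/24 = 1105/24.
Numerically: ≈ 46.042.
(This is only a lower bound; the true E[α(G)] may be larger.)

E[α(G)] ≥ 1105/24 ≈ 46.042.


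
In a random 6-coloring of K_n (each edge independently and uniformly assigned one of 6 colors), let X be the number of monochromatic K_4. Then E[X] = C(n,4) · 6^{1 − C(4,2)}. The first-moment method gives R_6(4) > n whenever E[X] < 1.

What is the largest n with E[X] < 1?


We need C(n, 4) · 6^{1 − 6} < 1, i.e. C(n, 4) < 6^{6 − 1} = 7776.
Check values of n near the boundary:
  n = 19: C(19, 4) = 3876; 3876 < 7776? YES
  n = 20: C(20, 4) = 4845; 4845 < 7776? YES
  n = 21: C(21, 4) = 5985; 5985 < 7776? YES
  n = 22: C(22, 4) = 7315; 7315 < 7776? YES
  n = 23: C(23, 4) = 8855; 8855 < 7776? NO
  n = 24: C(24, 4) = 10626; 10626 < 7776? NO
  n = 25: C(25, 4) = 12650; 12650 < 7776? NO
The largest n with C(n, 4) < 7776 is n = 22 (where E[X] = 7315/7776 ≈ 0.9407150). Hence R_6(4) > 22, i.e. R_6(4) ≥ 23.

Largest n = 22; hence R_6(4) > 22.


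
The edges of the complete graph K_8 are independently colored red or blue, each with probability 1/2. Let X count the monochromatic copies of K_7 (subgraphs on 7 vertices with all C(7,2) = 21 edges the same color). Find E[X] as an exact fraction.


Let X = Σ_S X_S over the C(8, 7) = 8 subsets S of size 7, where X_S = 1 if the K_7 on S is monochromatic.
For a fixed S, the K_7 on S has C(7, 2) = 21 edges. P[all 21 edges red] = (1/2)^21, and likewise for blue, so P[monochromatic] = 2·(1/2)^21 = 2^{1 − 21} = 1/1048576.
Summing: E[X] = C(8, 7) · 2^{1 − 21} = 8 · 1/1048576 = 1/131072.
Numerically: E[X] ≈ 0.0000.

E[X] = C(8,7)·2^(1−C(7,2)) = 1/131072 ≈ 0.0000.


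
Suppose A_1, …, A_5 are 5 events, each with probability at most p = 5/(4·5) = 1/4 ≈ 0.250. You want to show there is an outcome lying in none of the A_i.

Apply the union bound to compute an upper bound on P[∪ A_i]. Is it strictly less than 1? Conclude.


Union bound: P[∪_{i=1}^{5} A_i] ≤ Σ_i P[A_i] ≤ 5·p = 5·(1/4) = 5/4.
Numerically: 5/4 ≈ 1.250.
Is 5/4 < 1? NO.
Since the bound 5/4 is ≥ 1, the union bound is uninformative here; it does NOT by itself certify existence.

5·p = 5/4 ≈ 1.250; existence NOT certified by the union bound.


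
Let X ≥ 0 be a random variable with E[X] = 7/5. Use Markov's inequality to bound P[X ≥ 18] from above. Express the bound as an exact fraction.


μ = E[X] = 7/5, a = 18.
Markov: P[X ≥ 18] ≤ μ/a = (7/5)/18 = 7/90.
Numerically: ≈ 0.07778.
(Since a = 18 > μ = 1.40000, the bound 7/90 is < 1 and informative.)

P[X ≥ 18] ≤ 7/90 ≈ 0.07778.


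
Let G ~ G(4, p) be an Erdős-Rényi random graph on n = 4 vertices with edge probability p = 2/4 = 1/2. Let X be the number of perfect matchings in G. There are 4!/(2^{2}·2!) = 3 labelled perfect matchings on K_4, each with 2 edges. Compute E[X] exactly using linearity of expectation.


K_4 has 4!/(2^{2}·2!) = 3 labelled perfect matchings.
For each such perfect matching H, let X_H = 1 if all 2 edges of H are present in G. Then P[X_H = 1] = p^{2} = (1/2)^{2} = 1/4.
Summing the indicators: E[X] = Σ_H E[X_H] = 3 · p^{2} = 3 · 1/4 = 3/4.
Numerically: E[X] ≈ 0.75.

E[X] = 3 · (1/2)^{2} = 3/4 ≈ 0.75.


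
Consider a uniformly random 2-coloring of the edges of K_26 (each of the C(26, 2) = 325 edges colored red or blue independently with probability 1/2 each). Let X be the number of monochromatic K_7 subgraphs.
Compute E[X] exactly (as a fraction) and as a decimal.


Let X = Σ_S X_S over the C(26, 7) = 657800 subsets S of size 7, where X_S = 1 if the K_7 on S is monochromatic.
For a fixed S, the K_7 on S has C(7, 2) = 21 edges. P[all 21 edges red] = (1/2)^21, and likewise for blue, so P[monochromatic] = 2·(1/2)^21 = 2^{1 − 21} = 1/1048576.
By linearity: E[X] = C(26, 7) · 2^{1 − 21} = 657800 · 1/1048576 = 82225/131072.
Numerically: E[X] ≈ 0.62733.

E[X] = C(26,7)·2^(1−C(7,2)) = 82225/131072 ≈ 0.62733.


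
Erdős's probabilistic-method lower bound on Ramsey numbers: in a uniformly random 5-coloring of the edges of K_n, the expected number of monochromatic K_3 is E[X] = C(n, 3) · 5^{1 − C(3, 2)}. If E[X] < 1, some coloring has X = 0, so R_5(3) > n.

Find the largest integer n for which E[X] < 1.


We need C(n, 3) · 5^{1 − 3} < 1, i.e. C(n, 3) < 5^{3 − 1} = 25.
Check values of n near the boundary:
  n = 3: C(3, 3) = 1; 1 < 25? YES
  n = 4: C(4, 3) = 4; 4 < 25? YES
  n = 5: C(5, 3) = 10; 10 < 25? YES
  n = 6: C(6, 3) = 20; 20 < 25? YES
  n = 7: C(7, 3) = 35; 35 < 25? NO
  n = 8: C(8, 3) = 56; 56 < 25? NO
  n = 9: C(9, 3) = 84; 84 < 25? NO
The largest n with C(n, 3) < 25 is n = 6 (where E[X] = 4/5 ≈ 0.800000). Hence R_5(3) > 6, i.e. R_5(3) ≥ 7.

Largest n = 6; hence R_5(3) > 6.


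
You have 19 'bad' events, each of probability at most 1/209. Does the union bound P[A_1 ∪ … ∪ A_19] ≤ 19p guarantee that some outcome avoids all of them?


Union bound: P[∪_{i=1}^{19} A_i] ≤ Σ_i P[A_i] ≤ 19·p = 19·(1/209) = 1/11.
Numerically: 1/11 ≈ 0.091.
Is 1/11 < 1? YES.
Since P[∪ A_i] ≤ 1/11 < 1, the complement has P[∩ A_i^c] ≥ 1 − 1/11 = 10/11 > 0, so some outcome avoids every A_i.

19·p = 1/11 ≈ 0.091; existence CERTIFIED by the union bound.


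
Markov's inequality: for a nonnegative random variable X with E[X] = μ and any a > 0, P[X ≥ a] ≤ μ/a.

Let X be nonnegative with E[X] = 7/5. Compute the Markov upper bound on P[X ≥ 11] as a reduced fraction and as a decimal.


μ = E[X] = 7/5, a = 11.
Markov: P[X ≥ 11] ≤ μ/a = (7/5)/11 = 7/55.
Numerically: ≈ 0.127273.
(Since a = 11 > μ = 1.400000, the bound 7/55 is < 1 and informative.)

P[X ≥ 11] ≤ 7/55 ≈ 0.127273.


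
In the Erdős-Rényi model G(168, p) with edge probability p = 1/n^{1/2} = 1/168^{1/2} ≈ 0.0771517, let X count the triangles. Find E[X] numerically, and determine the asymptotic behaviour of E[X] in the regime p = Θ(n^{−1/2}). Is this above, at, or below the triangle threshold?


Number of potential triangles: C(168, 3) = 776216.
Each occurs with probability p³ ≈ (0.0771517)³ ≈ 4.59236161e-04.
By linearity: E[X] = C(168, 3)·p³ ≈ 776216 · 4.59236161e-04 ≈ 356.466456.
Since α = 1/2 < 1, p = c/n^{1/2} ≫ 1/n is above the triangle threshold p ~ 1/n. Asymptotically E[X] ~ (c³/6)·n^{3(1−α)} = (1³/6)·n^{1.5} → ∞; triangles are abundant w.h.p.

E[X] ≈ 356.466456; in regime p = Θ(1/n^{1/2}) E[X] diverges (above the triangle threshold p ~ 1/n).


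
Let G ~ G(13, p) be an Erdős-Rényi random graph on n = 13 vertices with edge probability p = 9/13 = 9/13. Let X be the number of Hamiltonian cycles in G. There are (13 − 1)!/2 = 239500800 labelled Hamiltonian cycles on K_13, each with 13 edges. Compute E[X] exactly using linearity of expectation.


K_13 has (13 − 1)!/2 = 239500800 labelled Hamiltonian cycles.
For each such Hamiltonian cycle H, let X_H = 1 if all 13 edges of H are present in G. Then P[X_H = 1] = p^{13} = (9/13)^{13} = 2541865828329/302875106592253.
By linearity of expectation: E[X] = Σ_H E[X_H] = 239500800 · p^{13} = 239500800 · 2541865828329/302875106592253 = 608778899377458163200/302875106592253.
Numerically: E[X] ≈ 2.01e+06.

E[X] = 239500800 · (9/13)^{13} = 608778899377458163200/302875106592253 ≈ 2.01e+06.


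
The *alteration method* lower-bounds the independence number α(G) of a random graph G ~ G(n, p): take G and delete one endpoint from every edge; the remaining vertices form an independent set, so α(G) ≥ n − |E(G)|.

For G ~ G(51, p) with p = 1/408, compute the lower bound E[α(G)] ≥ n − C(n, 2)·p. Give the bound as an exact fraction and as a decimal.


E[|E(G)|] = C(51, 2)·p = 1275 · (1/408) = 25/8.
E[α(G)] ≥ n − E[|E(G)|] = 51 − 25/8 = 383/8.
Numerically: ≈ 47.8750.
(This is only a lower bound; the true E[α(G)] may be larger.)

E[α(G)] ≥ 383/8 ≈ 47.8750.


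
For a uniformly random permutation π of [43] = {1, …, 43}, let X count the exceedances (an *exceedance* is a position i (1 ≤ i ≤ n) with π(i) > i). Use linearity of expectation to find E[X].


Write X = Σ_{i=1}^{43} X_i, where X_i = 1_{π(i) > i}.
For each fixed i, π(i) is uniform over {1, …, 43} (marginal of a uniform permutation), so P[π(i) > i] = (n − i)/n. Summing: Σ_{i=1}^{43} (n − i)/n = (0 + 1 + … + 42)/43 = 43(43 − 1)/(2·43) = (43 − 1)/2.
Hence E[X] = Σ_{i=1}^{43} (43 − i)/43 = 21 ≈ 21.000.

E[X] = 21 = 21.000.


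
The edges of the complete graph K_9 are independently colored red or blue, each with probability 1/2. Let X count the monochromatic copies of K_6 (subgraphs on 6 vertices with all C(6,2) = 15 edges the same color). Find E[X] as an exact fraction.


Let X = Σ_S X_S over the C(9, 6) = 84 subsets S of size 6, where X_S = 1 if the K_6 on S is monochromatic.
For a fixed S, the K_6 on S has C(6, 2) = 15 edges. P[all 15 edges red] = (1/2)^15, and likewise for blue, so P[monochromatic] = 2·(1/2)^15 = 2^{1 − 15} = 1/16384.
By linearity: E[X] = C(9, 6) · 2^{1 − 15} = 84 · 1/16384 = 21/4096.
Numerically: E[X] ≈ 0.0051.

E[X] = C(9,6)·2^(1−C(6,2)) = 21/4096 ≈ 0.0051.


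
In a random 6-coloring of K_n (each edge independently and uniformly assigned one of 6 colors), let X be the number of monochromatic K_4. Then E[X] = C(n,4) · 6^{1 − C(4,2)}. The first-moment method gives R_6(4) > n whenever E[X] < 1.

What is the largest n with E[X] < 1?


We need C(n, 4) · 6^{1 − 6} < 1, i.e. C(n, 4) < 6^{6 − 1} = 7776.
Check values of n near the boundary:
  n = 19: C(19, 4) = 3876; 3876 < 7776? YES
  n = 20: C(20, 4) = 4845; 4845 < 7776? YES
  n = 21: C(21, 4) = 5985; 5985 < 7776? YES
  n = 22: C(22, 4) = 7315; 7315 < 7776? YES
  n = 23: C(23, 4) = 8855; 8855 < 7776? NO
  n = 24: C(24, 4) = 10626; 10626 < 7776? NO
The largest n with C(n, 4) < 7776 is n = 22 (where E[X] = 7315/7776 ≈ 0.941). Hence R_6(4) > 22, i.e. R_6(4) ≥ 23.

Largest n = 22; hence R_6(4) > 22.


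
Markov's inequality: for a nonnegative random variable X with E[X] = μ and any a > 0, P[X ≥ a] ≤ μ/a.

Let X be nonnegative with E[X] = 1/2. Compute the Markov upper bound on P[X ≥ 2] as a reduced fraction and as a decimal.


μ = E[X] = 1/2, a = 2.
Markov: P[X ≥ 2] ≤ μ/a = (1/2)/2 = 1/4.
Numerically: ≈ 0.250000.
(Since a = 2 > μ = 0.500000, the bound 1/4 is < 1 and informative.)

P[X ≥ 2] ≤ 1/4 ≈ 0.250000.


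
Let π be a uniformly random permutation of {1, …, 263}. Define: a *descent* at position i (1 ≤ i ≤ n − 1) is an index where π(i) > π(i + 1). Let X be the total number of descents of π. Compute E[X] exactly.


Write X = Σ X_I over i = 1, …, 262, with X_I the indicator of one descent.
There are 262 indicators.
For each fixed i, the pair (π(i), π(i+1)) is a uniformly random ordered pair of distinct values from {1, …, 263}; by symmetry P[π(i) > π(i+1)] = 1/2.
By linearity: E[X] = 262 · (1/2) = (263 − 1) · (1/2) = 131 ≈ 131.000.

E[X] = 131 = 131.000.
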